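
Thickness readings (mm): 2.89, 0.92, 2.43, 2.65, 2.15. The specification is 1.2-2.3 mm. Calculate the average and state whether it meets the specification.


Sum = 11.04
Average = 11.04 / 5 = 2.21 mm
Specification range: 1.2 to 2.3 mm
Within spec: Yes


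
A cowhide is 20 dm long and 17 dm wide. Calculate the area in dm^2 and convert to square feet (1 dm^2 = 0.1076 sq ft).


Area = 20 x 17 = 340 dm^2
Conversion: 340 x 0.1076 = 36.58 sq ft


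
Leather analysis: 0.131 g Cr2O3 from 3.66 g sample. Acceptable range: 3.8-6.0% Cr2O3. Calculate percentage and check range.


Cr2O3 = 3.58%
Within range: No

Cr2O3% = 0.131 / 3.66 x 100 = 3.58%
Acceptable range: 3.8 to 6.0%
Within range: No


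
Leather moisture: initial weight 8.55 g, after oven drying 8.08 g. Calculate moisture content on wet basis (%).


Moisture = 8.55 - 8.08 = 0.47 g
MC = 0.47 / 8.55 x 100 = 5.5%


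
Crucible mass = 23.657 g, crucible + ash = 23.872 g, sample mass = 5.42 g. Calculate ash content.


Ash mass = 23.872 - 23.657 = 0.215 g
Ash% = 0.215 / 5.42 x 100 = 3.97%


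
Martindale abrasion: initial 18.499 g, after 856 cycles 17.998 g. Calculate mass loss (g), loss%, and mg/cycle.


Mass loss = 0.501 g
Loss = 2.71%
Rate = 0.585 mg/cycle

Loss = 18.499 - 17.998 = 0.501 g
Loss% = 0.501 / 18.499 x 100 = 2.71%
Rate = 0.501 / 856 x 1000 = 0.585 mg/cycle


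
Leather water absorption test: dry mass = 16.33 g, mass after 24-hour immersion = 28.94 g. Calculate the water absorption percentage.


Water absorbed = 28.94 - 16.33 = 12.61 g
WA% = 12.61 / 16.33 x 100 = 77.2%


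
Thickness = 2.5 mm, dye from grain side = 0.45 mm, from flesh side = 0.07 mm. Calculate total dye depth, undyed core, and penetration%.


Total dyed = 0.52 mm
Undyed core = 1.98 mm
Penetration = 20.8%

Total dyed = 0.45 + 0.07 = 0.52 mm
Undyed core = 2.5 - 0.52 = 1.98 mm
Penetration = 0.52 / 2.5 x 100 = 20.8%


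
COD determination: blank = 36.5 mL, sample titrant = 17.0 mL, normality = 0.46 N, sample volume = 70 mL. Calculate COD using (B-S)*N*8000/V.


COD = (36.5 - 17.0) x 0.46 x 8000 / 70
COD = 19.5 x 0.46 x 8000 / 70
COD = 1025.1 mg/L


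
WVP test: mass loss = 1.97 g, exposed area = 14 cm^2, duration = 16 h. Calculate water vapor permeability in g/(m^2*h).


87.95 g/(m^2*h)

WVP = mass_loss / (area x time) x 10000
WVP = 1.97 / (14 x 16) x 10000
WVP = 1.97 / 224 x 10000 = 87.95 g/(m^2*h)


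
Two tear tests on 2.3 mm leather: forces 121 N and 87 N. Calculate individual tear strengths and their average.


Tear 1 = 52.6 N/mm
Tear 2 = 37.8 N/mm
Average = 45.2 N/mm

Tear 1 = 121 / 2.3 = 52.6 N/mm
Tear 2 = 87 / 2.3 = 37.8 N/mm
Average = (52.6 + 37.8) / 2 = 45.2 N/mm


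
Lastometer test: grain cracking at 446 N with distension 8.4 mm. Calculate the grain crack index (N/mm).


53.1 N/mm

Grain crack index = force / distension
Index = 446 / 8.4 = 53.1 N/mm


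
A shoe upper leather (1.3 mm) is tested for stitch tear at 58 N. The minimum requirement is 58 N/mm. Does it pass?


STS = 58 / 1.3 = 44.6 N/mm
Minimum required: 58 N/mm
Passes: No


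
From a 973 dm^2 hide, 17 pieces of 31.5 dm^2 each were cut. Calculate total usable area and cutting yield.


Usable area = 535.5 dm^2
Yield = 55.0%


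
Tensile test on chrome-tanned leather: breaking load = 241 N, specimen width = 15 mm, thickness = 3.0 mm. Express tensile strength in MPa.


5.36 MPa


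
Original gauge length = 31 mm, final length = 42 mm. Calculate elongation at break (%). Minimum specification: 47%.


Extension = 42 - 31 = 11 mm
Elongation = 11 / 31 x 100 = 35.5%
Minimum required: 47%
Meets specification: No


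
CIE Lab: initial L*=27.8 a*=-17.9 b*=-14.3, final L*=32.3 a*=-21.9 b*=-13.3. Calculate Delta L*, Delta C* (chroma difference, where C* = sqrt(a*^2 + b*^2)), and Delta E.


Delta L* = 4.5
Delta C* = 2.71
Delta E = 6.10

Delta L* = 32.3 - 27.8 = 4.5
C1* = sqrt((-17.9)^2 + (-14.3)^2) = 22.911
C2* = sqrt((-21.9)^2 + (-13.3)^2) = 25.622
Delta C* = 25.622 - 22.911 = 2.71
Delta E = sqrt((4.5)^2 + (-4.0)^2 + (1.0)^2) = 6.10


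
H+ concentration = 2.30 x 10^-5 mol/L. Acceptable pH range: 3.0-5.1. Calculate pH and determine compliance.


pH = 4.64
Compliant: Yes


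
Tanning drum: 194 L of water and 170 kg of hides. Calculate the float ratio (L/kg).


1.1

Float ratio = water / hide weight
Ratio = 194 / 170 = 1.1


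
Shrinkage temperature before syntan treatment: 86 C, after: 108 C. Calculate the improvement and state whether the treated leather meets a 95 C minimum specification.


Improvement = 108 - 86 = 22 C
Spec check: 108 C >= 95 C? Yes


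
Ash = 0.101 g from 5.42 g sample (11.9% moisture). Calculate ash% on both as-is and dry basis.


As-is ash% = 0.101 / 5.42 x 100 = 1.86%
Dry mass = 5.42 x (100 - 11.9) / 100 = 4.77502 g
Dry-basis ash% = 0.101 / 4.77502 x 100 = 2.12%


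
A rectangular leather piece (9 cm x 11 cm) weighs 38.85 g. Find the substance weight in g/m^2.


Area = 9 x 11 = 99 cm^2
SW = 38.85 / 99 x 10000 = 3924.2 g/m^2


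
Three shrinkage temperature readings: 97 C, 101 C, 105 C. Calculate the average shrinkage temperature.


101.0 C


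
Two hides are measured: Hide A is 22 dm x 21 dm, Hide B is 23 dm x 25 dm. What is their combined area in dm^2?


1037 dm^2


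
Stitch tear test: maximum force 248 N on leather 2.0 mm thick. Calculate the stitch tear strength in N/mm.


Stitch tear strength = force / thickness
STS = 248 / 2.0 = 124.0 N/mm


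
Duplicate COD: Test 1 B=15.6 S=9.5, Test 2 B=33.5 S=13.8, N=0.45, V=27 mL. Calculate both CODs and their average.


COD1 = 813.3 mg/L
COD2 = 2626.7 mg/L
Average = 1720.0 mg/L


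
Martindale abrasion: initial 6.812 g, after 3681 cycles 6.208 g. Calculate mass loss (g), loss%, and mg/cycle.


Loss = 6.812 - 6.208 = 0.604 g
Loss% = 0.604 / 6.812 x 100 = 8.87%
Rate = 0.604 / 3681 x 1000 = 0.164 mg/cycle


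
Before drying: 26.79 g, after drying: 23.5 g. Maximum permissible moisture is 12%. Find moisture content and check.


MC = (26.79 - 23.5) / 26.79 x 100 = 12.3%
Maximum: 12%
Acceptable: No


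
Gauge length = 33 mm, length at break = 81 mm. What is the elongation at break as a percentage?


Extension = 81 - 33 = 48 mm
Elongation = 48 / 33 x 100 = 145.5%


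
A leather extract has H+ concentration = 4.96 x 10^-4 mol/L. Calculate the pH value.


pH = 3.30

pH = -log10[H+]
pH = -log10(4.96 x 10^-4) = 3.30


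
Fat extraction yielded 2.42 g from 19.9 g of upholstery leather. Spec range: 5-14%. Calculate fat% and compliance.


Fat content = 12.2%
Compliant: Yes

Fat% = 2.42 / 19.9 x 100 = 12.2%
Spec range: 5-14%
Compliant: Yes


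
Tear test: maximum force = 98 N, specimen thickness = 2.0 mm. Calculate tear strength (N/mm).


Tear strength = force / thickness
Tear = 98 / 2.0 = 49.0 N/mm


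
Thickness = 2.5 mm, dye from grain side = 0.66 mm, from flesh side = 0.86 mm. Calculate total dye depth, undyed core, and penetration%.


Total dyed = 0.66 + 0.86 = 1.52 mm
Undyed core = 2.5 - 1.52 = 0.98 mm
Penetration = 1.52 / 2.5 x 100 = 60.8%


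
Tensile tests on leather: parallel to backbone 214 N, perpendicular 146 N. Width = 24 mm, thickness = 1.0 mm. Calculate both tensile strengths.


Parallel = 8.92 N/mm^2
Perpendicular = 6.08 N/mm^2

Area = 24 x 1.0 = 24.0 mm^2
TS (parallel) = 214 / 24.0 = 8.92 N/mm^2
TS (perpendicular) = 146 / 24.0 = 6.08 N/mm^2


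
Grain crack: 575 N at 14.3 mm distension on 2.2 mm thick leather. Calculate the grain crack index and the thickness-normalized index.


Crack index = 575 / 14.3 = 40.2 N/mm
Normalized = 40.2 / 2.2 = 18.3 N/mm per mm


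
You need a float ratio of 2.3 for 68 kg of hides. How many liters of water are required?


Water = hide weight x target ratio
Water = 68 x 2.3 = 156.4 L


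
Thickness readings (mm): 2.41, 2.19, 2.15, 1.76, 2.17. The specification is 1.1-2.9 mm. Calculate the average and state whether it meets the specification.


Average = 2.14 mm
Within specification: Yes

Sum = 10.68
Average = 10.68 / 5 = 2.14 mm
Specification range: 1.1 to 2.9 mm
Within spec: Yes


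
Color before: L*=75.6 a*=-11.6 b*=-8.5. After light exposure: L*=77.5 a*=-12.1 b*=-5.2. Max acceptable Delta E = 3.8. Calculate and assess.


Delta E = 3.84
Passes: No

dL = 1.9, da = -0.5, db = 3.3
dE = sqrt((1.9)^2 + (-0.5)^2 + (3.3)^2) = 3.84
Max = 3.8
Passes: No


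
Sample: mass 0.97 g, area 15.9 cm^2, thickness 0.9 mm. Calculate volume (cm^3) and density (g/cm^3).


Volume = 1.431 cm^3
Density = 0.678 g/cm^3


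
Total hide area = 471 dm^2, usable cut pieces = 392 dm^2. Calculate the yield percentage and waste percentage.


Yield = 83.2%
Waste = 16.8%


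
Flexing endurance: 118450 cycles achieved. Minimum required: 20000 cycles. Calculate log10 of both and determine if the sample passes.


log10(118450) = 5.07
log10(20000) = 4.30
Passes: Yes


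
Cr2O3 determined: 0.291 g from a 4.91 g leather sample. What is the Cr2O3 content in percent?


5.93%

Cr2O3% = 0.291 / 4.91 x 100
Cr2O3% = 5.93%


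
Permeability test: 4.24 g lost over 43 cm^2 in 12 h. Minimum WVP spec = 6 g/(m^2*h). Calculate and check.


WVP = 4.24 / (43 x 12) x 10000 = 82.17 g/(m^2*h)
Minimum: 6 g/(m^2*h)
Meets spec: Yes


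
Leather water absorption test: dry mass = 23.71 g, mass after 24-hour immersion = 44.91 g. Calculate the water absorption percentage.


Water absorbed = 44.91 - 23.71 = 21.20 g
WA% = 21.20 / 23.71 x 100 = 89.4%


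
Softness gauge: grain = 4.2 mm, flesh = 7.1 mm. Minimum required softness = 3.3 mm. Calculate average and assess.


Average softness = 5.65 mm
Meets requirement: Yes

Average = (4.2 + 7.1) / 2 = 5.65 mm
Minimum = 3.3 mm
Meets requirement: Yes


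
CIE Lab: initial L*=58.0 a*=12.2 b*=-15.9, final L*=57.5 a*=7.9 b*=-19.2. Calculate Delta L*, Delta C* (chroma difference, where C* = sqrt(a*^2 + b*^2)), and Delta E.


Delta L* = -0.5
Delta C* = 0.72
Delta E = 5.44


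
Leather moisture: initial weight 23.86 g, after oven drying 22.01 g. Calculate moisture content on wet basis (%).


Moisture = 23.86 - 22.01 = 1.85 g
MC = 1.85 / 23.86 x 100 = 7.8%


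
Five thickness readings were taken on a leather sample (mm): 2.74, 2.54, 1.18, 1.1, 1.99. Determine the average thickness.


Sum = 2.74 + 2.54 + 1.18 + 1.1 + 1.99 = 9.55
Average = 9.55 / 5 = 1.91 mm


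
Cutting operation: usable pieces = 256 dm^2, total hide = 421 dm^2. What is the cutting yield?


Yield = usable / total x 100
Yield = 256 / 421 x 100 = 60.8%


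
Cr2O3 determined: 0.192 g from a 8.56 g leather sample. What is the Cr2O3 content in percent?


2.24%


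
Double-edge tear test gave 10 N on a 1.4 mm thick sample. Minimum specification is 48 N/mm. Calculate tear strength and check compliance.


Tear strength = 7.1 N/mm
Compliant: No

Tear strength = 10 / 1.4 = 7.1 N/mm
Required minimum = 48 N/mm
Compliant: No


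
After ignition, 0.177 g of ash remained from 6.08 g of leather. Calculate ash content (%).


2.91%


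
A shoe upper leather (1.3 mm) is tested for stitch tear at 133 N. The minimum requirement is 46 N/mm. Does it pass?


STS = 102.3 N/mm
Passes: Yes

STS = 133 / 1.3 = 102.3 N/mm
Minimum required: 46 N/mm
Passes: Yes


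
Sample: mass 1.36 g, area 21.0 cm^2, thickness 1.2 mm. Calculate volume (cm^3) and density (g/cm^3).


Thickness in cm = 1.2 / 10 = 0.12 cm
Volume = 21.0 x 0.12 = 2.520 cm^3
Density = 1.36 / 2.520 = 0.540 g/cm^3


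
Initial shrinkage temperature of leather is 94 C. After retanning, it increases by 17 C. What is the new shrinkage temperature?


New Ts = 94 + 17 = 111 C


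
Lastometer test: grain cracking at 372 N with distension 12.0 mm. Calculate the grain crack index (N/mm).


Grain crack index = force / distension
Index = 372 / 12.0 = 31.0 N/mm


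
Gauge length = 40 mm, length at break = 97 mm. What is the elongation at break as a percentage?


142.5%


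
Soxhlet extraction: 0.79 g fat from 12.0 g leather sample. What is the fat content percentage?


Fat content = 0.79 / 12.0 x 100
Fat = 6.6%


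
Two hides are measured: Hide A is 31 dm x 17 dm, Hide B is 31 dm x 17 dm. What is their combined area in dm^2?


1054 dm^2

Hide A area = 31 x 17 = 527 dm^2
Hide B area = 31 x 17 = 527 dm^2
Total = 527 + 527 = 1054 dm^2


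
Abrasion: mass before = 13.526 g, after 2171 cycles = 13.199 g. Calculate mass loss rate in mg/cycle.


Mass loss = 13.526 - 13.199 = 0.327 g
Rate = 0.327 / 2171 x 1000 = 0.151 mg/cycle


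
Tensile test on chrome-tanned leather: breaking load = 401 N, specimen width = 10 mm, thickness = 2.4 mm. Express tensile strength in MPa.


16.71 MPa

Cross-section = 10 x 2.4 = 24.0 mm^2
TS = 401 / 24.0 = 16.71 MPa
(1 N/mm^2 = 1 MPa)


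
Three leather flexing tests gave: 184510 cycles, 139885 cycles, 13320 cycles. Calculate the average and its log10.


Average = 112572 cycles
log10 = 5.05


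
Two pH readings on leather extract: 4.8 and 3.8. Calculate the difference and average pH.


Difference = 1.0
Average pH = 4.30

Difference = |4.8 - 3.8| = 1.0
Average = (4.8 + 3.8) / 2 = 4.30


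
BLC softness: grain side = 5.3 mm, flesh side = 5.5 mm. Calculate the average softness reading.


Average = (5.3 + 5.5) / 2
Average = 5.40 mm


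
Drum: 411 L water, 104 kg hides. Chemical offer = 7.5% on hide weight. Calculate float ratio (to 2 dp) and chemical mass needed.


Float ratio = 3.95
Chemical needed = 7.8 kg

Float ratio = 411 / 104 = 3.95
Chemical = 104 x 7.5 / 100 = 7.8 kg


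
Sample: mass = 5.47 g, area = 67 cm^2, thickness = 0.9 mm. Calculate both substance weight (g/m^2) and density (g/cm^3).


SW = 5.47 / 67 x 10000 = 816.4 g/m^2
Volume = 67 x 0.9 / 10 = 6.03 cm^3
Density = 5.47 / 6.03 = 0.907 g/cm^3


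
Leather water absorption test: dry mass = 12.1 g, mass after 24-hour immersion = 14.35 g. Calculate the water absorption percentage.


18.6%

Water absorbed = 14.35 - 12.1 = 2.25 g
WA% = 2.25 / 12.1 x 100 = 18.6%


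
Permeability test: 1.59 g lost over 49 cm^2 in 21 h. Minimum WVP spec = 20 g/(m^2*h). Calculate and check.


WVP = 15.45 g/(m^2*h)
Meets specification: No

WVP = 1.59 / (49 x 21) x 10000 = 15.45 g/(m^2*h)
Minimum: 20 g/(m^2*h)
Meets spec: No


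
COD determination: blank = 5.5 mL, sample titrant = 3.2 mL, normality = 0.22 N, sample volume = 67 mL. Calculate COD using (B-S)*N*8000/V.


COD = (5.5 - 3.2) x 0.22 x 8000 / 67
COD = 2.3 x 0.22 x 8000 / 67
COD = 60.4 mg/L


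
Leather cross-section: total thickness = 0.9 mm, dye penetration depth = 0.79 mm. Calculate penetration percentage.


87.8%

Penetration% = 0.79 / 0.9 x 100
Penetration = 87.8%


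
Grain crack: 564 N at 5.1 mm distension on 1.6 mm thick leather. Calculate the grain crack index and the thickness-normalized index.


Crack index = 110.6 N/mm
Normalized index = 69.1 N/mm per mm

Crack index = 564 / 5.1 = 110.6 N/mm
Normalized = 110.6 / 1.6 = 69.1 N/mm per mm


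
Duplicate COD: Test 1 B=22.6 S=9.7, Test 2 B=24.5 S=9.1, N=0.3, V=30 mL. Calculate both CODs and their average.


COD1 = (22.6 - 9.7) x 0.3 x 8000 / 30 = 1032.0 mg/L
COD2 = (24.5 - 9.1) x 0.3 x 8000 / 30 = 1232.0 mg/L
Average = (1032.0 + 1232.0) / 2 = 1132.0 mg/L


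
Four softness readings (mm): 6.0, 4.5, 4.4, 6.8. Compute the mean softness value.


Sum = 6.0 + 4.5 + 4.4 + 6.8
Mean = 21.7 / 4 = 5.43 mm


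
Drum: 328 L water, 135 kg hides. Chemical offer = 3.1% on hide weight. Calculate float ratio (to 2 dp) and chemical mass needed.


Float ratio = 2.43
Chemical needed = 4.185 kg

Float ratio = 328 / 135 = 2.43
Chemical = 135 x 3.1 / 100 = 4.185 kg


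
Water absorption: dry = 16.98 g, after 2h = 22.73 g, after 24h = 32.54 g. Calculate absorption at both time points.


2h absorption = 33.9%
24h absorption = 91.6%

WA (2h) = (22.73 - 16.98) / 16.98 x 100 = 33.9%
WA (24h) = (32.54 - 16.98) / 16.98 x 100 = 91.6%


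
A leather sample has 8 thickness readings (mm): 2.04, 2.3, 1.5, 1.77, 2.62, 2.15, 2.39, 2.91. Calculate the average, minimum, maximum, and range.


Average = 2.21 mm
Min = 1.5 mm
Max = 2.91 mm
Range = 1.41 mm


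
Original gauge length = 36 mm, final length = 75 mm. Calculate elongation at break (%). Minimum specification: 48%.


Extension = 75 - 36 = 39 mm
Elongation = 39 / 36 x 100 = 108.3%
Minimum required: 48%
Meets specification: Yes


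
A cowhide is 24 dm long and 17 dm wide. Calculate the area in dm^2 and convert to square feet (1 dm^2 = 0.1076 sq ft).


Area = 24 x 17 = 408 dm^2
Conversion: 408 x 0.1076 = 43.90 sq ft


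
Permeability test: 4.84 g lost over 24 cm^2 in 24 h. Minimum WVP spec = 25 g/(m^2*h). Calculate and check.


WVP = 4.84 / (24 x 24) x 10000 = 84.03 g/(m^2*h)
Minimum: 25 g/(m^2*h)
Meets spec: Yes


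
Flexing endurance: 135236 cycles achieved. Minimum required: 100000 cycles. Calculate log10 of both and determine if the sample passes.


Achieved: log10 = 5.13
Required: log10 = 5.00
Passes: Yes


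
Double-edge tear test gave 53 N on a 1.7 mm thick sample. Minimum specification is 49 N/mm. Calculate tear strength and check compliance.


Tear strength = 31.2 N/mm
Compliant: No

Tear strength = 53 / 1.7 = 31.2 N/mm
Required minimum = 49 N/mm
Compliant: No


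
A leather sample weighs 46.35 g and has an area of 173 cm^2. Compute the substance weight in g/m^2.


2679.2 g/m^2


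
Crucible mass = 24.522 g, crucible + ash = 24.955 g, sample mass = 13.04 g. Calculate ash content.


Ash mass = 0.433 g
Ash content = 3.32%


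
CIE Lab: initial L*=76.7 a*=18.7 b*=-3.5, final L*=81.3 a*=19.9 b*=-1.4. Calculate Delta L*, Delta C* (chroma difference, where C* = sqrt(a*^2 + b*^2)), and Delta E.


Delta L* = 4.6
Delta C* = 0.92
Delta E = 5.20


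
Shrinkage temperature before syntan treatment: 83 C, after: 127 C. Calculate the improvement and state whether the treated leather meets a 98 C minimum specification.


Improvement = 127 - 83 = 44 C
Spec check: 127 C >= 98 C? Yes


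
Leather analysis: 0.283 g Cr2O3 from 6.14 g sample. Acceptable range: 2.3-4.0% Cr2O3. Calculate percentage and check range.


Cr2O3% = 0.283 / 6.14 x 100 = 4.61%
Acceptable range: 2.3 to 4.0%
Within range: No


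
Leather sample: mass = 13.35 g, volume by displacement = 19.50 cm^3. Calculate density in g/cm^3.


Density = mass / volume
Density = 13.35 / 19.50 = 0.685 g/cm^3


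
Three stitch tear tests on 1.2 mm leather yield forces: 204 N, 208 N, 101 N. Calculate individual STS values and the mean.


STS1 = 170.0 N/mm
STS2 = 173.3 N/mm
STS3 = 84.2 N/mm
Mean = 142.5 N/mm

STS1 = 204 / 1.2 = 170.0 N/mm
STS2 = 208 / 1.2 = 173.3 N/mm
STS3 = 101 / 1.2 = 84.2 N/mm
Mean = (170.0 + 173.3 + 84.2) / 3 = 142.5 N/mm


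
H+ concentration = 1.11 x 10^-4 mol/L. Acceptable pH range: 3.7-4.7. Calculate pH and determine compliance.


pH = 3.95
Compliant: Yes

pH = -log10(1.11 x 10^-4) = 3.95
Range: 3.7 to 4.7
Compliant: Yes


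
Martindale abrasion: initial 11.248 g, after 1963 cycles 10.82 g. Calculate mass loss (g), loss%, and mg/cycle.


Mass loss = 0.428 g
Loss = 3.81%
Rate = 0.218 mg/cycle


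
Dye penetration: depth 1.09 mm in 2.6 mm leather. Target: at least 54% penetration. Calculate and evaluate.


Penetration = 1.09 / 2.6 x 100 = 41.9%
Target: 54%
Meets target: No


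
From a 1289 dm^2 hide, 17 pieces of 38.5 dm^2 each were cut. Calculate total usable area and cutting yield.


Usable area = 654.5 dm^2
Yield = 50.8%

Total usable = 17 x 38.5 = 654.5 dm^2
Yield = 654.5 / 1289 x 100 = 50.8%


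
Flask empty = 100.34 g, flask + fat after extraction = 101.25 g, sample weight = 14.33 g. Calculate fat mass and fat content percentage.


Fat mass = 0.91 g
Fat content = 6.4%

Fat mass = 101.25 - 100.34 = 0.91 g
Fat% = 0.91 / 14.33 x 100 = 6.4%


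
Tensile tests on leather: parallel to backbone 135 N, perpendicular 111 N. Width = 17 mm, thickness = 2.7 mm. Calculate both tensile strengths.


Area = 17 x 2.7 = 45.9 mm^2
TS (parallel) = 135 / 45.9 = 2.94 N/mm^2
TS (perpendicular) = 111 / 45.9 = 2.42 N/mm^2


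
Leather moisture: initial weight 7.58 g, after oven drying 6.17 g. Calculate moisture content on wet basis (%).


18.6%

Moisture = 7.58 - 6.17 = 1.41 g
MC = 1.41 / 7.58 x 100 = 18.6%


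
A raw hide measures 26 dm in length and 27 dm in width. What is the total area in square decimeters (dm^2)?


702 dm^2

Area = length x width
Area = 26 x 27 = 702 dm^2


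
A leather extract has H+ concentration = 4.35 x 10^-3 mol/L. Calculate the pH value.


pH = -log10[H+]
pH = -log10(4.35 x 10^-3) = 2.36


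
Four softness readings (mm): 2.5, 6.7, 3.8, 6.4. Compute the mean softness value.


Sum = 2.5 + 6.7 + 3.8 + 6.4
Mean = 19.4 / 4 = 4.85 mm


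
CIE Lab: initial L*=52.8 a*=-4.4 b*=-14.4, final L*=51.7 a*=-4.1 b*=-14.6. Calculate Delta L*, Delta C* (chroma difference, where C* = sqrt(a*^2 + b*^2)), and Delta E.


Delta L* = 51.7 - 52.8 = -1.1
C1* = sqrt((-4.4)^2 + (-14.4)^2) = 15.057
C2* = sqrt((-4.1)^2 + (-14.6)^2) = 15.165
Delta C* = 15.165 - 15.057 = 0.11
Delta E = sqrt((-1.1)^2 + (0.3)^2 + (-0.2)^2) = 1.16


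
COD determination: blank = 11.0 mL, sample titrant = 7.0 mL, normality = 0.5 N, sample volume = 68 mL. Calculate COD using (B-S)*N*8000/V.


COD = (11.0 - 7.0) x 0.5 x 8000 / 68
COD = 4.0 x 0.5 x 8000 / 68
COD = 235.3 mg/L


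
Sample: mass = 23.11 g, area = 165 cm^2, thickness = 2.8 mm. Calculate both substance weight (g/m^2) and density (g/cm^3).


Substance weight = 1400.6 g/m^2
Density = 0.500 g/cm^3

SW = 23.11 / 165 x 10000 = 1400.6 g/m^2
Volume = 165 x 2.8 / 10 = 46.20 cm^3
Density = 23.11 / 46.20 = 0.500 g/cm^3


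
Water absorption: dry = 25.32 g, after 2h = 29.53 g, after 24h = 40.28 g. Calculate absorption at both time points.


2h absorption = 16.6%
24h absorption = 59.1%

WA (2h) = (29.53 - 25.32) / 25.32 x 100 = 16.6%
WA (24h) = (40.28 - 25.32) / 25.32 x 100 = 59.1%


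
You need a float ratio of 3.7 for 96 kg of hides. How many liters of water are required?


355.2 L

Water = hide weight x target ratio
Water = 96 x 3.7 = 355.2 L


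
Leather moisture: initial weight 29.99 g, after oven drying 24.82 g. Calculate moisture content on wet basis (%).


17.2%

Moisture = 29.99 - 24.82 = 5.17 g
MC = 5.17 / 29.99 x 100 = 17.2%


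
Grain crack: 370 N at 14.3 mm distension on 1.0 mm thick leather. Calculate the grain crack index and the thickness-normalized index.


Crack index = 25.9 N/mm
Normalized index = 25.9 N/mm per mm

Crack index = 370 / 14.3 = 25.9 N/mm
Normalized = 25.9 / 1.0 = 25.9 N/mm per mm


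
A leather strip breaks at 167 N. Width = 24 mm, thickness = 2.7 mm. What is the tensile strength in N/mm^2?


Cross-sectional area = 24 x 2.7 = 64.8 mm^2
Tensile strength = 167 / 64.8 = 2.58 N/mm^2


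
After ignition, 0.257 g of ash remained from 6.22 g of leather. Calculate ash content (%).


4.13%

Ash% = 0.257 / 6.22 x 100
Ash% = 4.13%


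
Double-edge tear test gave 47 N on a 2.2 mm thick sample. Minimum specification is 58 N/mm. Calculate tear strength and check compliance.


Tear strength = 21.4 N/mm
Compliant: No


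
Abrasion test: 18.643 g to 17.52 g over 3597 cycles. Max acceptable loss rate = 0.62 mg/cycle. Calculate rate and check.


Rate = 0.312 mg/cycle
Passes: Yes


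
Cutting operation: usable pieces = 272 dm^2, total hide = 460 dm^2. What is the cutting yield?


Yield = usable / total x 100
Yield = 272 / 460 x 100 = 59.1%


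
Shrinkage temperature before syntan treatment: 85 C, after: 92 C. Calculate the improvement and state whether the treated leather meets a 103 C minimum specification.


Improvement = 92 - 85 = 7 C
Spec check: 92 C >= 103 C? No


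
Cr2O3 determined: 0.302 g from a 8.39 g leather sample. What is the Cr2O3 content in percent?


3.60%

Cr2O3% = 0.302 / 8.39 x 100
Cr2O3% = 3.60%


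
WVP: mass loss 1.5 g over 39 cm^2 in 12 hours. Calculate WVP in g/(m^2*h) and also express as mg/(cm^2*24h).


WVP = 1.5 / (39 x 12) x 10000 = 32.05 g/(m^2*h)
Mass loss in mg = 1.5 x 1000 = 1500 mg
Per cm^2 per 24h in mg: 1500 x 24 / (39 x 12) = 36000 / 468 = 76.92 mg/(cm^2*24h)


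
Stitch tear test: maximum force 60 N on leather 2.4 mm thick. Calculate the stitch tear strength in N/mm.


25.0 N/mm

Stitch tear strength = force / thickness
STS = 60 / 2.4 = 25.0 N/mm


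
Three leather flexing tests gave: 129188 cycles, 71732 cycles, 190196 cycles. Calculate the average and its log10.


Average = (129188 + 71732 + 190196) / 3 = 130372 cycles
log10(130372) = 5.12


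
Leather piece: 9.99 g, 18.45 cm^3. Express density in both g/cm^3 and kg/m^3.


Density = 9.99 / 18.45 = 0.541 g/cm^3
Convert: 0.541 x 1000 = 541 kg/m^3


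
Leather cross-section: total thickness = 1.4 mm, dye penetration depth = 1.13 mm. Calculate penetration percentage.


Penetration% = 1.13 / 1.4 x 100
Penetration = 80.7%


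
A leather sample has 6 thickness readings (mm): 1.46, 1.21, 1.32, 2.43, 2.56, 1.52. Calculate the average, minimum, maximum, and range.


Average = 1.75 mm
Min = 1.21 mm
Max = 2.56 mm
Range = 1.35 mm


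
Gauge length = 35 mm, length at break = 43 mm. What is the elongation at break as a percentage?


Extension = 43 - 35 = 8 mm
Elongation = 8 / 35 x 100 = 22.9%


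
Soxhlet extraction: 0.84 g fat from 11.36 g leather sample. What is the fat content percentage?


7.4%

Fat content = 0.84 / 11.36 x 100
Fat = 7.4%


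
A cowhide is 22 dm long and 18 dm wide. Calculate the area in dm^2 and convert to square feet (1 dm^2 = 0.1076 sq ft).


Area = 22 x 18 = 396 dm^2
Conversion: 396 x 0.1076 = 42.61 sq ft


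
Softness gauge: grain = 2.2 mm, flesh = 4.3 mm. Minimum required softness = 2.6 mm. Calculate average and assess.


Average = (2.2 + 4.3) / 2 = 3.25 mm
Minimum = 2.6 mm
Meets requirement: Yes


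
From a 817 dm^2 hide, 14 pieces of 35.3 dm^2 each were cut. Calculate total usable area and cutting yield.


Usable area = 494.2 dm^2
Yield = 60.5%

Total usable = 14 x 35.3 = 494.2 dm^2
Yield = 494.2 / 817 x 100 = 60.5%


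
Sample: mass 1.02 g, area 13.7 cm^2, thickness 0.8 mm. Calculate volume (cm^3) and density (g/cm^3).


Thickness in cm = 0.8 / 10 = 0.08 cm
Volume = 13.7 x 0.08 = 1.096 cm^3
Density = 1.02 / 1.096 = 0.931 g/cm^3


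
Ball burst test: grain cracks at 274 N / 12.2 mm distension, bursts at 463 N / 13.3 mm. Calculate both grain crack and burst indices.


Crack index = 274 / 12.2 = 22.5 N/mm
Burst index = 463 / 13.3 = 34.8 N/mm


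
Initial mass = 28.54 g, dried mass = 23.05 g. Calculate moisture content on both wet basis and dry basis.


Moisture lost = 28.54 - 23.05 = 5.49 g
Wet basis MC = 5.49 / 28.54 x 100 = 19.2%
Dry basis MC = 5.49 / 23.05 x 100 = 23.8%


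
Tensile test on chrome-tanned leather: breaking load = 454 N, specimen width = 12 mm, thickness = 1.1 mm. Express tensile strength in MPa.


Cross-section = 12 x 1.1 = 13.2 mm^2
TS = 454 / 13.2 = 34.39 MPa
(1 N/mm^2 = 1 MPa)


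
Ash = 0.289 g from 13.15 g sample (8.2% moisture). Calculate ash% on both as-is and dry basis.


As-is ash% = 0.289 / 13.15 x 100 = 2.20%
Dry mass = 13.15 x (100 - 8.2) / 100 = 12.0717 g
Dry-basis ash% = 0.289 / 12.0717 x 100 = 2.39%


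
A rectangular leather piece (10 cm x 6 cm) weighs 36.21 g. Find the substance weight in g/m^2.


6035.0 g/m^2

Area = 10 x 6 = 60 cm^2
SW = 36.21 / 60 x 10000 = 6035.0 g/m^2


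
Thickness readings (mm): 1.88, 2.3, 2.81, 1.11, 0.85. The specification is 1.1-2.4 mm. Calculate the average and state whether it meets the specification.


Average = 1.79 mm
Within specification: Yes

Sum = 8.95
Average = 8.95 / 5 = 1.79 mm
Specification range: 1.1 to 2.4 mm
Within spec: Yes


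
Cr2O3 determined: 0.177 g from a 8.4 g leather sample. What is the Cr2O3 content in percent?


2.11%

Cr2O3% = 0.177 / 8.4 x 100
Cr2O3% = 2.11%


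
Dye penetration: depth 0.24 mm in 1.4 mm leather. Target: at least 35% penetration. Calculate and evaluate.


Penetration = 0.24 / 1.4 x 100 = 17.1%
Target: 35%
Meets target: No


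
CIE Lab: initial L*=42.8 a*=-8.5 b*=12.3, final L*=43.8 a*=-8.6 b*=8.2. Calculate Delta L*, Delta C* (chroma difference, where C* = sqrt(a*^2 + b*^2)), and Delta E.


Delta L* = 43.8 - 42.8 = 1.0
C1* = sqrt((-8.5)^2 + (12.3)^2) = 14.951
C2* = sqrt((-8.6)^2 + (8.2)^2) = 11.883
Delta C* = 11.883 - 14.951 = -3.07
Delta E = sqrt((1.0)^2 + (-0.1)^2 + (-4.1)^2) = 4.22


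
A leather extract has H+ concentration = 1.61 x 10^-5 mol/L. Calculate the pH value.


pH = -log10[H+]
pH = -log10(1.61 x 10^-5) = 4.79


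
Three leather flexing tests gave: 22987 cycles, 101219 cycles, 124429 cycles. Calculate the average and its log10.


Average = (22987 + 101219 + 124429) / 3 = 82878 cycles
log10(82878) = 4.92


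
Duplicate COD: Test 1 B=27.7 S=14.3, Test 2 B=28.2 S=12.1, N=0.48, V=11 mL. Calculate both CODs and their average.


COD1 = 4677.8 mg/L
COD2 = 5620.4 mg/L
Average = 5149.1 mg/L


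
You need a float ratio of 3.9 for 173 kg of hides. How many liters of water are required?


674.7 L

Water = hide weight x target ratio
Water = 173 x 3.9 = 674.7 L


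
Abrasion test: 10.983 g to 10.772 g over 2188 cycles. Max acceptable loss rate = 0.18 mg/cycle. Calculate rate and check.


Rate = 0.096 mg/cycle
Passes: Yes


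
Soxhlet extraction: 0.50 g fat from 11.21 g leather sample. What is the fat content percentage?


Fat content = 0.50 / 11.21 x 100
Fat = 4.5%


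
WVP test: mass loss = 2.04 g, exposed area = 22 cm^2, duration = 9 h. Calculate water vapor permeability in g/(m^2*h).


WVP = mass_loss / (area x time) x 10000
WVP = 2.04 / (22 x 9) x 10000
WVP = 2.04 / 198 x 10000 = 103.03 g/(m^2*h)


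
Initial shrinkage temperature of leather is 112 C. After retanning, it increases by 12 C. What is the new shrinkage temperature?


124 C

New Ts = 112 + 12 = 124 C


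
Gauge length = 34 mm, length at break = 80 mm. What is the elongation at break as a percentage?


135.3%

Extension = 80 - 34 = 46 mm
Elongation = 46 / 34 x 100 = 135.3%


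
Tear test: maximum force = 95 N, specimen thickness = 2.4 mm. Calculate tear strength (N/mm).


Tear strength = force / thickness
Tear = 95 / 2.4 = 39.6 N/mm


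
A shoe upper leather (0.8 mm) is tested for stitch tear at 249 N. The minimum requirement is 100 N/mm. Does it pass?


STS = 311.3 N/mm
Passes: Yes

STS = 249 / 0.8 = 311.3 N/mm
Minimum required: 100 N/mm
Passes: Yes


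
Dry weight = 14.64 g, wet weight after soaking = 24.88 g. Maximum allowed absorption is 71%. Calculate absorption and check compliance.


Absorption = 69.9%
Compliant: Yes

WA = (24.88 - 14.64) / 14.64 x 100 = 69.9%
Maximum allowed: 71%
Compliant: Yes


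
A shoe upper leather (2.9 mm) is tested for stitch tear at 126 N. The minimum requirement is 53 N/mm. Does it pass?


STS = 43.4 N/mm
Passes: No

STS = 126 / 2.9 = 43.4 N/mm
Minimum required: 53 N/mm
Passes: No


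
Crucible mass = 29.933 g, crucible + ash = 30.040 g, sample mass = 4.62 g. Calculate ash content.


Ash mass = 0.107 g
Ash content = 2.32%

Ash mass = 30.040 - 29.933 = 0.107 g
Ash% = 0.107 / 4.62 x 100 = 2.32%


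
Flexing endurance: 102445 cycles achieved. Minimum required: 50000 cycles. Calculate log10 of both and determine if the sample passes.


Achieved: log10 = 5.01
Required: log10 = 4.70
Passes: Yes


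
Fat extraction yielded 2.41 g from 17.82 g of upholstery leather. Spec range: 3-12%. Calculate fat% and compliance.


Fat content = 13.5%
Compliant: No


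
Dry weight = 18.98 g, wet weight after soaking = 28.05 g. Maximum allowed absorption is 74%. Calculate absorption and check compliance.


Absorption = 47.8%
Compliant: Yes

WA = (28.05 - 18.98) / 18.98 x 100 = 47.8%
Maximum allowed: 74%
Compliant: Yes


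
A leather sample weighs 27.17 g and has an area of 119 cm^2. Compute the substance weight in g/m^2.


2283.2 g/m^2

Substance weight = mass / area x 10000
SW = 27.17 / 119 x 10000
SW = 2283.2 g/m^2


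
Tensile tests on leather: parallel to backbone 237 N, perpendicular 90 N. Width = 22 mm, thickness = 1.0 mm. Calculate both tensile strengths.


Parallel = 10.77 N/mm^2
Perpendicular = 4.09 N/mm^2


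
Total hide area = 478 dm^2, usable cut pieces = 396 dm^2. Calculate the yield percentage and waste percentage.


Yield = 396 / 478 x 100 = 82.8%
Waste = 478 - 396 = 82 dm^2
Waste% = 100 - 82.8 = 17.2%


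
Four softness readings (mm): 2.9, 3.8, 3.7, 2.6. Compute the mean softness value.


3.25 mm

Sum = 2.9 + 3.8 + 3.7 + 2.6
Mean = 13.0 / 4 = 3.25 mm


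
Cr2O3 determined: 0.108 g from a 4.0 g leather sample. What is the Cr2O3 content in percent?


Cr2O3% = 0.108 / 4.0 x 100
Cr2O3% = 2.70%


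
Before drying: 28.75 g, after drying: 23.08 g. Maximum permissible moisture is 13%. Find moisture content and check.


Moisture content = 19.7%
Acceptable: No

MC = (28.75 - 23.08) / 28.75 x 100 = 19.7%
Maximum: 13%
Acceptable: No


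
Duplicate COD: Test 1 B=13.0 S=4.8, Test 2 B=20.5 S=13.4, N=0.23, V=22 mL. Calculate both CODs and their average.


COD1 = 685.8 mg/L
COD2 = 593.8 mg/L
Average = 639.8 mg/L


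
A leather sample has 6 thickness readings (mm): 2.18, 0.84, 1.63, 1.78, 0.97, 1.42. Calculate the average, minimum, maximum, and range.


Average = 1.47 mm
Min = 0.84 mm
Max = 2.18 mm
Range = 1.34 mm

Sum = 8.82
Average = 8.82 / 6 = 1.47 mm
Minimum = 0.84 mm
Maximum = 2.18 mm
Range = 2.18 - 0.84 = 1.34 mm


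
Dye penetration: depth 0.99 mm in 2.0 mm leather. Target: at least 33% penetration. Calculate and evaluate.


Penetration = 0.99 / 2.0 x 100 = 49.5%
Target: 33%
Meets target: Yes


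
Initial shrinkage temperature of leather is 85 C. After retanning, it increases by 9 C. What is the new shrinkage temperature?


94 C


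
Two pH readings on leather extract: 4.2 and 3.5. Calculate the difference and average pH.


Difference = 0.7
Average pH = 3.85

Difference = |4.2 - 3.5| = 0.7
Average = (4.2 + 3.5) / 2 = 3.85


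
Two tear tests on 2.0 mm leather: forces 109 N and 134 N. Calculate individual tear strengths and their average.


Tear 1 = 54.5 N/mm
Tear 2 = 67.0 N/mm
Average = 60.8 N/mm

Tear 1 = 109 / 2.0 = 54.5 N/mm
Tear 2 = 134 / 2.0 = 67.0 N/mm
Average = (54.5 + 67.0) / 2 = 60.8 N/mm


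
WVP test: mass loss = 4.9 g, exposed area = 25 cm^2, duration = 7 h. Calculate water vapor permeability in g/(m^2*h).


WVP = mass_loss / (area x time) x 10000
WVP = 4.9 / (25 x 7) x 10000
WVP = 4.9 / 175 x 10000 = 280.00 g/(m^2*h)


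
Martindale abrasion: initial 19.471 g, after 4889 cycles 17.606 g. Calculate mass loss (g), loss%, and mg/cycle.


Mass loss = 1.865 g
Loss = 9.58%
Rate = 0.381 mg/cycle

Loss = 19.471 - 17.606 = 1.865 g
Loss% = 1.865 / 19.471 x 100 = 9.58%
Rate = 1.865 / 4889 x 1000 = 0.381 mg/cycle


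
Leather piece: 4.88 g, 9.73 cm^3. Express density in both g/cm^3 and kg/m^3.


Density = 4.88 / 9.73 = 0.502 g/cm^3
Convert: 0.502 x 1000 = 502 kg/m^3


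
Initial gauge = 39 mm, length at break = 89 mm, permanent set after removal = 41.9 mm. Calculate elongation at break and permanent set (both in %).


Elongation at break = 128.2%
Permanent set = 7.4%

Elongation at break = (89 - 39) / 39 x 100 = 128.2%
Permanent set = (41.9 - 39) / 39 x 100 = 7.4%


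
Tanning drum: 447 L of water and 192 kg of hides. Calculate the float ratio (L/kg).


Float ratio = water / hide weight
Ratio = 447 / 192 = 2.3


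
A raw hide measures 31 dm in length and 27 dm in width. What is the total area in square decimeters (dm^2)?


Area = length x width
Area = 31 x 27 = 837 dm^2


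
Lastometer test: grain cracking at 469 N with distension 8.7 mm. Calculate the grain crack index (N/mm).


53.9 N/mm

Grain crack index = force / distension
Index = 469 / 8.7 = 53.9 N/mm


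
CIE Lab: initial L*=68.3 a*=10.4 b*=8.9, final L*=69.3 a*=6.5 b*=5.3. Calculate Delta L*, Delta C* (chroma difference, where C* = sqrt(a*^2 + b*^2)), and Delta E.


Delta L* = 69.3 - 68.3 = 1.0
C1* = sqrt((10.4)^2 + (8.9)^2) = 13.688
C2* = sqrt((6.5)^2 + (5.3)^2) = 8.387
Delta C* = 8.387 - 13.688 = -5.30
Delta E = sqrt((1.0)^2 + (-3.9)^2 + (-3.6)^2) = 5.40


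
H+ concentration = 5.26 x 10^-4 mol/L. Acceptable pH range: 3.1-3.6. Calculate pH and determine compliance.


pH = 3.28
Compliant: Yes

pH = -log10(5.26 x 10^-4) = 3.28
Range: 3.1 to 3.6
Compliant: Yes


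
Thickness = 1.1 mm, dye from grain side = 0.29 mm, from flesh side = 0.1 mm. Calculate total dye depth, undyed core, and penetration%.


Total dyed = 0.29 + 0.1 = 0.39 mm
Undyed core = 1.1 - 0.39 = 0.71 mm
Penetration = 0.39 / 1.1 x 100 = 35.5%


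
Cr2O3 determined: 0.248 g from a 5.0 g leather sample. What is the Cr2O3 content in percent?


4.96%

Cr2O3% = 0.248 / 5.0 x 100
Cr2O3% = 4.96%


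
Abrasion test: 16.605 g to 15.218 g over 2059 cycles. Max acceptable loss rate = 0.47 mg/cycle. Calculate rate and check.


Loss = 16.605 - 15.218 = 1.387 g
Rate = 1.387 g / 2059 cycles x 1000 = 0.674 mg/cycle
Max = 0.47 mg/cycle
Passes: No


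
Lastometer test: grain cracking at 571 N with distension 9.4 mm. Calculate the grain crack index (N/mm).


Grain crack index = force / distension
Index = 571 / 9.4 = 60.7 N/mm


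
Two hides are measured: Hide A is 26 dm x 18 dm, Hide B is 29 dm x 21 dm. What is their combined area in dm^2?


Hide A area = 26 x 18 = 468 dm^2
Hide B area = 29 x 21 = 609 dm^2
Total = 468 + 609 = 1077 dm^2


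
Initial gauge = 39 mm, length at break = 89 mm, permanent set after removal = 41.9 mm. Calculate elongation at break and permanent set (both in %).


Elongation at break = (89 - 39) / 39 x 100 = 128.2%
Permanent set = (41.9 - 39) / 39 x 100 = 7.4%


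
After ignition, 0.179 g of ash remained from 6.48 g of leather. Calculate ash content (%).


Ash% = 0.179 / 6.48 x 100
Ash% = 2.76%


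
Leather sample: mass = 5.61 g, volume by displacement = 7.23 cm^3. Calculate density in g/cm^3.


Density = mass / volume
Density = 5.61 / 7.23 = 0.776 g/cm^3


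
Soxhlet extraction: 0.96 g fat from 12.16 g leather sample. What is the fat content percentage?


7.9%

Fat content = 0.96 / 12.16 x 100
Fat = 7.9%


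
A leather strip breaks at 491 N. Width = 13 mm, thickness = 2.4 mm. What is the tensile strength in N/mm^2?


Cross-sectional area = 13 x 2.4 = 31.2 mm^2
Tensile strength = 491 / 31.2 = 15.74 N/mm^2


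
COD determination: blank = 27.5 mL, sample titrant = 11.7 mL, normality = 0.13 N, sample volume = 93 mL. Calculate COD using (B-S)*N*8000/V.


COD = (27.5 - 11.7) x 0.13 x 8000 / 93
COD = 15.8 x 0.13 x 8000 / 93
COD = 176.7 mg/L


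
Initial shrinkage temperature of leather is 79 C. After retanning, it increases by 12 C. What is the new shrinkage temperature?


91 C

New Ts = 79 + 12 = 91 C


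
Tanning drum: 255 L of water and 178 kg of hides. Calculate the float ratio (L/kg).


1.4

Float ratio = water / hide weight
Ratio = 255 / 178 = 1.4


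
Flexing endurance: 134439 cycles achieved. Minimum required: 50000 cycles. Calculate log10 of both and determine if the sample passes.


Achieved: log10 = 5.13
Required: log10 = 4.70
Passes: Yes

log10(134439) = 5.13
log10(50000) = 4.70
Passes: Yes


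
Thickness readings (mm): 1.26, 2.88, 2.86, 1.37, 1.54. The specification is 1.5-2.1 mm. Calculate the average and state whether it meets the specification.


Sum = 9.91
Average = 9.91 / 5 = 1.98 mm
Specification range: 1.5 to 2.1 mm
Within spec: Yes


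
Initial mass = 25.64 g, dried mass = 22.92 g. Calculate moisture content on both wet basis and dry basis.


Wet basis = 10.6%
Dry basis = 11.9%
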